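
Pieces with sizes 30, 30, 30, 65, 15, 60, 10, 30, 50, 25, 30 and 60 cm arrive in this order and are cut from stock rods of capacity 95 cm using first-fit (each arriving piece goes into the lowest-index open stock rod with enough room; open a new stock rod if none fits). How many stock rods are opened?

  30 → stock rod 1 (new)  [load 30/95]
  30 → stock rod 1  [load 60/95]
  30 → stock rod 1  [load 90/95]
  65 → stock rod 2 (new)  [load 65/95]
  15 → stock rod 2  [load 80/95]
  60 → stock rod 3 (new)  [load 60/95]
  10 → stock rod 2  [load 90/95]
  30 → stock rod 3  [load 90/95]
  50 → stock rod 4 (new)  [load 50/95]
  25 → stock rod 4  [load 75/95]
  30 → stock rod 5 (new)  [load 30/95]
  60 → stock rod 5  [load 90/95]
5 stock rods opened.

5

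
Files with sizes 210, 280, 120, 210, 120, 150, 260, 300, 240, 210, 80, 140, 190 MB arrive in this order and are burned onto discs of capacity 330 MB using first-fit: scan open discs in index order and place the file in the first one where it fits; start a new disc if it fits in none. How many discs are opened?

9

  210 → disc 1 (new)  [load 210/330]
  280 → disc 2 (new)  [load 280/330]
  120 → disc 1  [load 330/330]
  210 → disc 3 (new)  [load 210/330]
  120 → disc 3  [load 330/330]
  150 → disc 4 (new)  [load 150/330]
  260 → disc 5 (new)  [load 260/330]
  300 → disc 6 (new)  [load 300/330]
  240 → disc 7 (new)  [load 240/330]
  210 → disc 8 (new)  [load 210/330]
  80 → disc 4  [load 230/330]
  140 → disc 9 (new)  [load 140/330]
  190 → disc 9  [load 330/330]
9 discs opened.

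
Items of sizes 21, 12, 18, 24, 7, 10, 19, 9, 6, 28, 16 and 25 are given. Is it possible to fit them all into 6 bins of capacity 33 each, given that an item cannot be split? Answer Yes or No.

Total = 195; ⌈195/33⌉ = 6.
The bound of 6 does not rule out 6, but exhaustive search shows no assignment into 6 bins of capacity 33 exists — the minimum is 7.

No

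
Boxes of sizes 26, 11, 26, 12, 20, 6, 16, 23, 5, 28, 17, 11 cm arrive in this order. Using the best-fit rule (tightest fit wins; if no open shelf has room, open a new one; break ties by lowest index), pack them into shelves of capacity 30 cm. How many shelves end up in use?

  26 → shelf 1 (new)  [load 26/30]
  11 → shelf 2 (new)  [load 11/30]
  26 → shelf 3 (new)  [load 26/30]
  12 → shelf 2  [load 23/30]
  20 → shelf 4 (new)  [load 20/30]
  6 → shelf 2  [load 29/30]
  16 → shelf 5 (new)  [load 16/30]
  23 → shelf 6 (new)  [load 23/30]
  5 → shelf 6  [load 28/30]
  28 → shelf 7 (new)  [load 28/30]
  17 → shelf 8 (new)  [load 17/30]
  11 → shelf 8  [load 28/30]
8 shelves opened.

8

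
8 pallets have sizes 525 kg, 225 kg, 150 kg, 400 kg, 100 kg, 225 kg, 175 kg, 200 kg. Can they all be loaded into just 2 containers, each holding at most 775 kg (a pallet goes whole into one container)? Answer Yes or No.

Total = 2000 kg; ⌈2000/775⌉ = 3.
At least 3 containers are required, but only 2 are allowed.

No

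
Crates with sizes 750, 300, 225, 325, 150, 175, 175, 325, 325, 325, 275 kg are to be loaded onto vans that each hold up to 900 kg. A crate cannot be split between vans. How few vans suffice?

Total = 750 + 325 + 325 + 325 + 325 + 300 + 275 + 225 + 175 + 175 + 150 = 3350 kg.
Lower bound: ⌈3350/900⌉ = 4 vans.
A packing using 4 vans:
  van 1: 750 + 150 = 900
  van 2: 325 + 325 + 225 = 875
  van 3: 325 + 325 + 175 = 825
  van 4: 300 + 275 + 175 = 750
This matches the lower bound, so 4 is optimal.

4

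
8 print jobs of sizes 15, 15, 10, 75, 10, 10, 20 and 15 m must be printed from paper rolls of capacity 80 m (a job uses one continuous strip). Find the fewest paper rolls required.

3

Total = 75 + 20 + 15 + 15 + 15 + 10 + 10 + 10 = 170 m.
Lower bound: ⌈170/80⌉ = 3 paper rolls.
A packing using 3 paper rolls:
  roll 1: 75 = 75
  roll 2: 20 + 15 + 15 + 15 + 10 = 75
  roll 3: 10 + 10 = 20
This matches the lower bound, so 3 is optimal.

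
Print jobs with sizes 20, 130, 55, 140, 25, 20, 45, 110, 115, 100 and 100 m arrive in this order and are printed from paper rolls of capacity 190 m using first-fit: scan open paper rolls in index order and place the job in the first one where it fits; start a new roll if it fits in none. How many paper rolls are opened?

7

  20 → roll 1 (new)  [load 20/190]
  130 → roll 1  [load 150/190]
  55 → roll 2 (new)  [load 55/190]
  140 → roll 3 (new)  [load 140/190]
  25 → roll 1  [load 175/190]
  20 → roll 2  [load 75/190]
  45 → roll 2  [load 120/190]
  110 → roll 4 (new)  [load 110/190]
  115 → roll 5 (new)  [load 115/190]
  100 → roll 6 (new)  [load 100/190]
  100 → roll 7 (new)  [load 100/190]
7 paper rolls opened.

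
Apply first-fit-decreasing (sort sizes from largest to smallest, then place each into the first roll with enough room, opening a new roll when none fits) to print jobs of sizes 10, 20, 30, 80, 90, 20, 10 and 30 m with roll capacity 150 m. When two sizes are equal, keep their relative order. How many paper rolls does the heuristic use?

Sorted descending: 90, 80, 30, 30, 20, 20, 10, 10.
  90 → roll 1 (new)  [load 90/150]
  80 → roll 2 (new)  [load 80/150]
  30 → roll 1  [load 120/150]
  30 → roll 1  [load 150/150]
  20 → roll 2  [load 100/150]
  20 → roll 2  [load 120/150]
  10 → roll 2  [load 130/150]
  10 → roll 2  [load 140/150]
2 paper rolls opened.

2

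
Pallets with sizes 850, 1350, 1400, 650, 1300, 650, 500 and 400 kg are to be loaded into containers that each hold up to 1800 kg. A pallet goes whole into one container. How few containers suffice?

5

Total = 1400 + 1350 + 1300 + 850 + 650 + 650 + 500 + 400 = 7100 kg.
Lower bound: ⌈7100/1800⌉ = 4 containers.
A packing using 5 containers:
  container 1: 1400 + 400 = 1800
  container 2: 1350 = 1350
  container 3: 1300 + 500 = 1800
  container 4: 850 + 650 = 1500
  container 5: 650 = 650
No arrangement into 4 containers stays within capacity, so 5 is optimal.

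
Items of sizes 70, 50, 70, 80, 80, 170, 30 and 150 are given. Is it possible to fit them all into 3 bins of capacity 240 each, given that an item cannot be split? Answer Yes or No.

Yes

A valid assignment using 3 bins:
  bin 1: 170 + 70 = 240
  bin 2: 150 + 80 = 230
  bin 3: 80 + 70 + 50 + 30 = 230
Every load is within 240, so 3 bins suffice.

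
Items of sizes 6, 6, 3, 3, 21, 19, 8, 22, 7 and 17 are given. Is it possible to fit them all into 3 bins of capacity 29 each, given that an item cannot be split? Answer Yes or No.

No

Total = 112; ⌈112/29⌉ = 4.
At least 4 bins are required, but only 3 are allowed.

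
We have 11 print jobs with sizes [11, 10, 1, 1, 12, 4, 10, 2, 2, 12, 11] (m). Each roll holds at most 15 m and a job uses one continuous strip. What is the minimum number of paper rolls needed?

Total = 12 + 12 + 11 + 11 + 10 + 10 + 4 + 2 + 2 + 1 + 1 = 76 m.
Lower bound: ⌈76/15⌉ = 6 paper rolls.
A packing using 6 paper rolls:
  roll 1: 12 + 2 + 1 = 15
  roll 2: 12 + 2 + 1 = 15
  roll 3: 11 + 4 = 15
  roll 4: 11 = 11
  roll 5: 10 = 10
  roll 6: 10 = 10
This matches the lower bound, so 6 is optimal.

6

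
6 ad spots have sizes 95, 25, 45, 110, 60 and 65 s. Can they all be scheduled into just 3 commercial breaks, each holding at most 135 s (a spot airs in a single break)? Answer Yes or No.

No

Total = 400 s; ⌈400/135⌉ = 3.
The bound of 3 does not rule out 3, but exhaustive search shows no assignment into 3 commercial breaks of capacity 135 s exists — the minimum is 4.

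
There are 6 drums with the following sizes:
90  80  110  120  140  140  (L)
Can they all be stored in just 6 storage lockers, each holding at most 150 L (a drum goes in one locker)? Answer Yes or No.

Yes

A valid assignment using 6 storage lockers:
  locker 1: 140 = 140
  locker 2: 140 = 140
  locker 3: 120 = 120
  locker 4: 110 = 110
  locker 5: 90 = 90
  locker 6: 80 = 80
Every load is within 150 L, so 6 storage lockers suffice.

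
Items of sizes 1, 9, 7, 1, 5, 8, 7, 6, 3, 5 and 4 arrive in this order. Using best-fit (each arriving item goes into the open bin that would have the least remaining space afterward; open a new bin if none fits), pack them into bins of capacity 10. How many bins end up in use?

  1 → bin 1 (new)  [load 1/10]
  9 → bin 1  [load 10/10]
  7 → bin 2 (new)  [load 7/10]
  1 → bin 2  [load 8/10]
  5 → bin 3 (new)  [load 5/10]
  8 → bin 4 (new)  [load 8/10]
  7 → bin 5 (new)  [load 7/10]
  6 → bin 6 (new)  [load 6/10]
  3 → bin 5  [load 10/10]
  5 → bin 3  [load 10/10]
  4 → bin 6  [load 10/10]
6 bins opened.

6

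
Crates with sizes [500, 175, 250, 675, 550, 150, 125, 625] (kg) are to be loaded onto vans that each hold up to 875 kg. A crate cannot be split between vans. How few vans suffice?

Total = 675 + 625 + 550 + 500 + 250 + 175 + 150 + 125 = 3050 kg.
Lower bound: ⌈3050/875⌉ = 4 vans.
A packing using 4 vans:
  van 1: 675 + 175 = 850
  van 2: 625 + 250 = 875
  van 3: 550 + 150 + 125 = 825
  van 4: 500 = 500
This matches the lower bound, so 4 is optimal.

4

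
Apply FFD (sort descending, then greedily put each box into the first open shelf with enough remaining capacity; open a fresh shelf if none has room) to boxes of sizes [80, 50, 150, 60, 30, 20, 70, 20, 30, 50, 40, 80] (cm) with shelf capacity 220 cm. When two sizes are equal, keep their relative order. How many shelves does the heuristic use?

Sorted descending: 150, 80, 80, 70, 60, 50, 50, 40, 30, 30, 20, 20.
  150 → shelf 1 (new)  [load 150/220]
  80 → shelf 2 (new)  [load 80/220]
  80 → shelf 2  [load 160/220]
  70 → shelf 1  [load 220/220]
  60 → shelf 2  [load 220/220]
  50 → shelf 3 (new)  [load 50/220]
  50 → shelf 3  [load 100/220]
  40 → shelf 3  [load 140/220]
  30 → shelf 3  [load 170/220]
  30 → shelf 3  [load 200/220]
  20 → shelf 3  [load 220/220]
  20 → shelf 4 (new)  [load 20/220]
4 shelves opened.

4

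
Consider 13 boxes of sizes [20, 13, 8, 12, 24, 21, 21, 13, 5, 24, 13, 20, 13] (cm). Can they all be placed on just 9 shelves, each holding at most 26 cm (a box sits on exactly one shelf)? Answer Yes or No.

A valid assignment using 9 shelves:
  shelf 1: 24 = 24
  shelf 2: 24 = 24
  shelf 3: 21 + 5 = 26
  shelf 4: 21 = 21
  shelf 5: 20 = 20
  shelf 6: 20 = 20
  shelf 7: 13 + 13 = 26
  shelf 8: 13 + 13 = 26
  shelf 9: 12 + 8 = 20
Every load is within 26 cm, so 9 shelves suffice.

Yes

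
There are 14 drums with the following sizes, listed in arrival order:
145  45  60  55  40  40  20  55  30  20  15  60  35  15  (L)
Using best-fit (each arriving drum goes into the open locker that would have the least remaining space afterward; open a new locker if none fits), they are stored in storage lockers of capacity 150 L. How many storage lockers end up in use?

5

  145 → locker 1 (new)  [load 145/150]
  45 → locker 2 (new)  [load 45/150]
  60 → locker 2  [load 105/150]
  55 → locker 3 (new)  [load 55/150]
  40 → locker 2  [load 145/150]
  40 → locker 3  [load 95/150]
  20 → locker 3  [load 115/150]
  55 → locker 4 (new)  [load 55/150]
  30 → locker 3  [load 145/150]
  20 → locker 4  [load 75/150]
  15 → locker 4  [load 90/150]
  60 → locker 4  [load 150/150]
  35 → locker 5 (new)  [load 35/150]
  15 → locker 5  [load 50/150]
5 storage lockers opened.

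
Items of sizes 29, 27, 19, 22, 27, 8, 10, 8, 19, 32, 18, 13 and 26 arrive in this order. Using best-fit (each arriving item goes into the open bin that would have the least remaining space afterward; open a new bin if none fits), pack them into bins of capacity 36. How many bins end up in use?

  29 → bin 1 (new)  [load 29/36]
  27 → bin 2 (new)  [load 27/36]
  19 → bin 3 (new)  [load 19/36]
  22 → bin 4 (new)  [load 22/36]
  27 → bin 5 (new)  [load 27/36]
  8 → bin 2  [load 35/36]
  10 → bin 4  [load 32/36]
  8 → bin 5  [load 35/36]
  19 → bin 6 (new)  [load 19/36]
  32 → bin 7 (new)  [load 32/36]
  18 → bin 8 (new)  [load 18/36]
  13 → bin 3  [load 32/36]
  26 → bin 9 (new)  [load 26/36]
9 bins opened.

9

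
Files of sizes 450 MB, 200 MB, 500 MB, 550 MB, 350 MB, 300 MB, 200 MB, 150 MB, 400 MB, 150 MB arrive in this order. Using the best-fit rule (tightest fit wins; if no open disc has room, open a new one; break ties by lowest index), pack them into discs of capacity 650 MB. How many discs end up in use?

6

  450 → disc 1 (new)  [load 450/650]
  200 → disc 1  [load 650/650]
  500 → disc 2 (new)  [load 500/650]
  550 → disc 3 (new)  [load 550/650]
  350 → disc 4 (new)  [load 350/650]
  300 → disc 4  [load 650/650]
  200 → disc 5 (new)  [load 200/650]
  150 → disc 2  [load 650/650]
  400 → disc 5  [load 600/650]
  150 → disc 6 (new)  [load 150/650]
6 discs opened.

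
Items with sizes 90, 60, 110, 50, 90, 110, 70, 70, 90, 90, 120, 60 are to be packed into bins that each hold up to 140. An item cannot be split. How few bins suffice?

9

Total = 120 + 110 + 110 + 90 + 90 + 90 + 90 + 70 + 70 + 60 + 60 + 50 = 1010.
Lower bound: ⌈1010/140⌉ = 8 bins.
A packing using 9 bins:
  bin 1: 120 = 120
  bin 2: 110 = 110
  bin 3: 110 = 110
  bin 4: 90 + 50 = 140
  bin 5: 90 = 90
  bin 6: 90 = 90
  bin 7: 90 = 90
  bin 8: 70 + 70 = 140
  bin 9: 60 + 60 = 120
No arrangement into 8 bins stays within capacity, so 9 is optimal.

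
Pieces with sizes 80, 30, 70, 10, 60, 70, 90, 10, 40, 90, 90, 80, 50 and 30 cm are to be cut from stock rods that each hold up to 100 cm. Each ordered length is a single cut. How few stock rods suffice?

Total = 90 + 90 + 90 + 80 + 80 + 70 + 70 + 60 + 50 + 40 + 30 + 30 + 10 + 10 = 800 cm.
Lower bound: ⌈800/100⌉ = 8 stock rods.
A packing using 9 stock rods:
  stock rod 1: 90 + 10 = 100
  stock rod 2: 90 + 10 = 100
  stock rod 3: 90 = 90
  stock rod 4: 80 = 80
  stock rod 5: 80 = 80
  stock rod 6: 70 + 30 = 100
  stock rod 7: 70 + 30 = 100
  stock rod 8: 60 + 40 = 100
  stock rod 9: 50 = 50
No arrangement into 8 stock rods stays within capacity, so 9 is optimal.

9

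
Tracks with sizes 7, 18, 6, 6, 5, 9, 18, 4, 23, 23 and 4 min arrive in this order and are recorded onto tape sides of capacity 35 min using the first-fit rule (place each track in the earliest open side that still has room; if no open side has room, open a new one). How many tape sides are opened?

5

  7 → side 1 (new)  [load 7/35]
  18 → side 1  [load 25/35]
  6 → side 1  [load 31/35]
  6 → side 2 (new)  [load 6/35]
  5 → side 2  [load 11/35]
  9 → side 2  [load 20/35]
  18 → side 3 (new)  [load 18/35]
  4 → side 1  [load 35/35]
  23 → side 4 (new)  [load 23/35]
  23 → side 5 (new)  [load 23/35]
  4 → side 2  [load 24/35]
5 tape sides opened.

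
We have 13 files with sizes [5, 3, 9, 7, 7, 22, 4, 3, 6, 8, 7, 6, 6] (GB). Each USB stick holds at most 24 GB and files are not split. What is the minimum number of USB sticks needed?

4

Total = 22 + 9 + 8 + 7 + 7 + 7 + 6 + 6 + 6 + 5 + 4 + 3 + 3 = 93 GB.
Lower bound: ⌈93/24⌉ = 4 USB sticks.
A packing using 4 USB sticks:
  USB stick 1: 22 = 22
  USB stick 2: 9 + 8 + 7 = 24
  USB stick 3: 7 + 7 + 6 + 4 = 24
  USB stick 4: 6 + 6 + 5 + 3 + 3 = 23
This matches the lower bound, so 4 is optimal.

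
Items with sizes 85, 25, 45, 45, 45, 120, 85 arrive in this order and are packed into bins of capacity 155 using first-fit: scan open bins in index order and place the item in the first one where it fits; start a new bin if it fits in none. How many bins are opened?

  85 → bin 1 (new)  [load 85/155]
  25 → bin 1  [load 110/155]
  45 → bin 1  [load 155/155]
  45 → bin 2 (new)  [load 45/155]
  45 → bin 2  [load 90/155]
  120 → bin 3 (new)  [load 120/155]
  85 → bin 4 (new)  [load 85/155]
4 bins opened.

4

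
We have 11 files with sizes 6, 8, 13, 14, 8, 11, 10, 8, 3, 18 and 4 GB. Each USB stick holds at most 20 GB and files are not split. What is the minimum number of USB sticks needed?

Total = 18 + 14 + 13 + 11 + 10 + 8 + 8 + 8 + 6 + 4 + 3 = 103 GB.
Lower bound: ⌈103/20⌉ = 6 USB sticks.
A packing using 6 USB sticks:
  USB stick 1: 18 = 18
  USB stick 2: 14 + 6 = 20
  USB stick 3: 13 + 4 + 3 = 20
  USB stick 4: 11 + 8 = 19
  USB stick 5: 10 + 8 = 18
  USB stick 6: 8 = 8
This matches the lower bound, so 6 is optimal.

6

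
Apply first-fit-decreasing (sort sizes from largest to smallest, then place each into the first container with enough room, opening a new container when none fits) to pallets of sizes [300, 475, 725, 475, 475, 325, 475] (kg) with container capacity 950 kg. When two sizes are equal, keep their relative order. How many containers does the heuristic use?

4

Sorted descending: 725, 475, 475, 475, 475, 325, 300.
  725 → container 1 (new)  [load 725/950]
  475 → container 2 (new)  [load 475/950]
  475 → container 2  [load 950/950]
  475 → container 3 (new)  [load 475/950]
  475 → container 3  [load 950/950]
  325 → container 4 (new)  [load 325/950]
  300 → container 4  [load 625/950]
4 containers opened.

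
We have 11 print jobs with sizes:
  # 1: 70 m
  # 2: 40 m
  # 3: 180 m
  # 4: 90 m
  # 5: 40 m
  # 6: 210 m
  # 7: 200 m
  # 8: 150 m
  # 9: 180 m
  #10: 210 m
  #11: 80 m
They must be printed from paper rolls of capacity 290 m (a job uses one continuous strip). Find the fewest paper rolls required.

6

Total = 210 + 210 + 200 + 180 + 180 + 150 + 90 + 80 + 70 + 40 + 40 = 1450 m.
Lower bound: ⌈1450/290⌉ = 5 paper rolls.
Also, 6 print jobs each exceed 145 m, and no two of those can share a roll, so at least 6 paper rolls are needed.
A packing using 6 paper rolls:
  roll 1: 210 + 80 = 290
  roll 2: 210 + 70 = 280
  roll 3: 200 + 90 = 290
  roll 4: 180 + 40 + 40 = 260
  roll 5: 180 = 180
  roll 6: 150 = 150
This matches the lower bound, so 6 is optimal.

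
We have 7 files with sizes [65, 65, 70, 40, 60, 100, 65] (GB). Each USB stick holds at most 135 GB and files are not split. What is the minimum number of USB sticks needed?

4

Total = 100 + 70 + 65 + 65 + 65 + 60 + 40 = 465 GB.
Lower bound: ⌈465/135⌉ = 4 USB sticks.
A packing using 4 USB sticks:
  USB stick 1: 100 = 100
  USB stick 2: 70 + 65 = 135
  USB stick 3: 65 + 65 = 130
  USB stick 4: 60 + 40 = 100
This matches the lower bound, so 4 is optimal.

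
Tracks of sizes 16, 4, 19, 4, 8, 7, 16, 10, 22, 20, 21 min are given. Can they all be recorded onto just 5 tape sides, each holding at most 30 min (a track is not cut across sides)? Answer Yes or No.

Total = 147 min; ⌈147/30⌉ = 5.
6 tracks each exceed half the capacity and cannot share a side, forcing at least 6 tape sides.
At least 6 tape sides are required, but only 5 are allowed.

No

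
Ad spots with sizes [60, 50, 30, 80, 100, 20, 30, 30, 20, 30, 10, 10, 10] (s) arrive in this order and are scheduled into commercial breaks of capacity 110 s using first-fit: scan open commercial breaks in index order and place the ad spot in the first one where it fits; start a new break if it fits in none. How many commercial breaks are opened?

5

  60 → break 1 (new)  [load 60/110]
  50 → break 1  [load 110/110]
  30 → break 2 (new)  [load 30/110]
  80 → break 2  [load 110/110]
  100 → break 3 (new)  [load 100/110]
  20 → break 4 (new)  [load 20/110]
  30 → break 4  [load 50/110]
  30 → break 4  [load 80/110]
  20 → break 4  [load 100/110]
  30 → break 5 (new)  [load 30/110]
  10 → break 3  [load 110/110]
  10 → break 4  [load 110/110]
  10 → break 5  [load 40/110]
5 commercial breaks opened.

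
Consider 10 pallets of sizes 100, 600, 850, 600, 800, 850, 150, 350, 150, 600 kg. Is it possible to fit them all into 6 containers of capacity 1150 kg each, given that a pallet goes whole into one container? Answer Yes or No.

A valid assignment using 6 containers:
  container 1: 850 + 150 + 150 = 1150
  container 2: 850 + 100 = 950
  container 3: 800 + 350 = 1150
  container 4: 600 = 600
  container 5: 600 = 600
  container 6: 600 = 600
Every load is within 1150 kg, so 6 containers suffice.

Yes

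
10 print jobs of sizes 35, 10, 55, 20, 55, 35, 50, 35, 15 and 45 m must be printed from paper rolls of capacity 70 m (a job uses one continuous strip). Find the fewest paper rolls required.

Total = 55 + 55 + 50 + 45 + 35 + 35 + 35 + 20 + 15 + 10 = 355 m.
Lower bound: ⌈355/70⌉ = 6 paper rolls.
A packing using 6 paper rolls:
  roll 1: 55 + 15 = 70
  roll 2: 55 + 10 = 65
  roll 3: 50 + 20 = 70
  roll 4: 45 = 45
  roll 5: 35 + 35 = 70
  roll 6: 35 = 35
This matches the lower bound, so 6 is optimal.

6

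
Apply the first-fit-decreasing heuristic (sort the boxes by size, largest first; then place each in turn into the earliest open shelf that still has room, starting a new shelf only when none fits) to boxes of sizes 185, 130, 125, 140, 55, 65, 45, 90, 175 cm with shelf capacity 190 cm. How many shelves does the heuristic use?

Sorted descending: 185, 175, 140, 130, 125, 90, 65, 55, 45.
  185 → shelf 1 (new)  [load 185/190]
  175 → shelf 2 (new)  [load 175/190]
  140 → shelf 3 (new)  [load 140/190]
  130 → shelf 4 (new)  [load 130/190]
  125 → shelf 5 (new)  [load 125/190]
  90 → shelf 6 (new)  [load 90/190]
  65 → shelf 5  [load 190/190]
  55 → shelf 4  [load 185/190]
  45 → shelf 3  [load 185/190]
6 shelves opened.

6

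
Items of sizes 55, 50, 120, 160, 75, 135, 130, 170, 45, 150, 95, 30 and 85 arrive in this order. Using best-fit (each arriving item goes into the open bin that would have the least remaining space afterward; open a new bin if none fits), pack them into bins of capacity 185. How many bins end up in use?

8

  55 → bin 1 (new)  [load 55/185]
  50 → bin 1  [load 105/185]
  120 → bin 2 (new)  [load 120/185]
  160 → bin 3 (new)  [load 160/185]
  75 → bin 1  [load 180/185]
  135 → bin 4 (new)  [load 135/185]
  130 → bin 5 (new)  [load 130/185]
  170 → bin 6 (new)  [load 170/185]
  45 → bin 4  [load 180/185]
  150 → bin 7 (new)  [load 150/185]
  95 → bin 8 (new)  [load 95/185]
  30 → bin 7  [load 180/185]
  85 → bin 8  [load 180/185]
8 bins opened.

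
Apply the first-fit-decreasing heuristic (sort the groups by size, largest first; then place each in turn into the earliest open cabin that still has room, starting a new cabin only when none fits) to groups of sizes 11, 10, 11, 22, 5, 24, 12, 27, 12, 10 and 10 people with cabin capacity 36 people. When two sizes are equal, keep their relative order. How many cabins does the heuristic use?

Sorted descending: 27, 24, 22, 12, 12, 11, 11, 10, 10, 10, 5.
  27 → cabin 1 (new)  [load 27/36]
  24 → cabin 2 (new)  [load 24/36]
  22 → cabin 3 (new)  [load 22/36]
  12 → cabin 2  [load 36/36]
  12 → cabin 3  [load 34/36]
  11 → cabin 4 (new)  [load 11/36]
  11 → cabin 4  [load 22/36]
  10 → cabin 4  [load 32/36]
  10 → cabin 5 (new)  [load 10/36]
  10 → cabin 5  [load 20/36]
  5 → cabin 1  [load 32/36]
5 cabins opened.

5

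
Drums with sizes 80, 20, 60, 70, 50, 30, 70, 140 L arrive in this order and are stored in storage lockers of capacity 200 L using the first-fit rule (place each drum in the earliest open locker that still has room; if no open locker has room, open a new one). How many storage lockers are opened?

3

  80 → locker 1 (new)  [load 80/200]
  20 → locker 1  [load 100/200]
  60 → locker 1  [load 160/200]
  70 → locker 2 (new)  [load 70/200]
  50 → locker 2  [load 120/200]
  30 → locker 1  [load 190/200]
  70 → locker 2  [load 190/200]
  140 → locker 3 (new)  [load 140/200]
3 storage lockers opened.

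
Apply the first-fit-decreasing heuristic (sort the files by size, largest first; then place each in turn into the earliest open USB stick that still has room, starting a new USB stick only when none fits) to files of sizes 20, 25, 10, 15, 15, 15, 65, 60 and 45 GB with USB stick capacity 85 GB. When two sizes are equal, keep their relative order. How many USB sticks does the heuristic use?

4

Sorted descending: 65, 60, 45, 25, 20, 15, 15, 15, 10.
  65 → USB stick 1 (new)  [load 65/85]
  60 → USB stick 2 (new)  [load 60/85]
  45 → USB stick 3 (new)  [load 45/85]
  25 → USB stick 2  [load 85/85]
  20 → USB stick 1  [load 85/85]
  15 → USB stick 3  [load 60/85]
  15 → USB stick 3  [load 75/85]
  15 → USB stick 4 (new)  [load 15/85]
  10 → USB stick 3  [load 85/85]
4 USB sticks opened.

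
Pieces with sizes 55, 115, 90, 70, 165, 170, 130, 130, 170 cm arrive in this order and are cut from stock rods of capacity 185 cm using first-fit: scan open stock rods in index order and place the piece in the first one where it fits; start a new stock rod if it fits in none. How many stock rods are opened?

  55 → stock rod 1 (new)  [load 55/185]
  115 → stock rod 1  [load 170/185]
  90 → stock rod 2 (new)  [load 90/185]
  70 → stock rod 2  [load 160/185]
  165 → stock rod 3 (new)  [load 165/185]
  170 → stock rod 4 (new)  [load 170/185]
  130 → stock rod 5 (new)  [load 130/185]
  130 → stock rod 6 (new)  [load 130/185]
  170 → stock rod 7 (new)  [load 170/185]
7 stock rods opened.

7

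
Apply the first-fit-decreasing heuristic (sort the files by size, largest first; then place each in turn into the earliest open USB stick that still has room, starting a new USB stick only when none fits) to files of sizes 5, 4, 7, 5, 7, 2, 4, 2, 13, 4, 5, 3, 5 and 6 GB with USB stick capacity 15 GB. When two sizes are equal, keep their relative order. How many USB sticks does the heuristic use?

Sorted descending: 13, 7, 7, 6, 5, 5, 5, 5, 4, 4, 4, 3, 2, 2.
  13 → USB stick 1 (new)  [load 13/15]
  7 → USB stick 2 (new)  [load 7/15]
  7 → USB stick 2  [load 14/15]
  6 → USB stick 3 (new)  [load 6/15]
  5 → USB stick 3  [load 11/15]
  5 → USB stick 4 (new)  [load 5/15]
  5 → USB stick 4  [load 10/15]
  5 → USB stick 4  [load 15/15]
  4 → USB stick 3  [load 15/15]
  4 → USB stick 5 (new)  [load 4/15]
  4 → USB stick 5  [load 8/15]
  3 → USB stick 5  [load 11/15]
  2 → USB stick 1  [load 15/15]
  2 → USB stick 5  [load 13/15]
5 USB sticks opened.

5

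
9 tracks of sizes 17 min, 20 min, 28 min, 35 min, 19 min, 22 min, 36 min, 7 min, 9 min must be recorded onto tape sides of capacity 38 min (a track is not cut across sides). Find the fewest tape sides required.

Total = 36 + 35 + 28 + 22 + 20 + 19 + 17 + 9 + 7 = 193 min.
Lower bound: ⌈193/38⌉ = 6 tape sides.
A packing using 6 tape sides:
  side 1: 36 = 36
  side 2: 35 = 35
  side 3: 28 + 9 = 37
  side 4: 22 + 7 = 29
  side 5: 20 + 17 = 37
  side 6: 19 = 19
This matches the lower bound, so 6 is optimal.

6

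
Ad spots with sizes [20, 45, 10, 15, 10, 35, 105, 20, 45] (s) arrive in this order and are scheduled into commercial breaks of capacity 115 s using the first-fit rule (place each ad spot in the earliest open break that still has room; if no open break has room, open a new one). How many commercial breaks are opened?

  20 → break 1 (new)  [load 20/115]
  45 → break 1  [load 65/115]
  10 → break 1  [load 75/115]
  15 → break 1  [load 90/115]
  10 → break 1  [load 100/115]
  35 → break 2 (new)  [load 35/115]
  105 → break 3 (new)  [load 105/115]
  20 → break 2  [load 55/115]
  45 → break 2  [load 100/115]
3 commercial breaks opened.

3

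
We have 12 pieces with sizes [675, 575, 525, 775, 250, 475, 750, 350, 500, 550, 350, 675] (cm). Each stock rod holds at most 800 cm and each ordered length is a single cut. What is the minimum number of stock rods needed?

10

Total = 775 + 750 + 675 + 675 + 575 + 550 + 525 + 500 + 475 + 350 + 350 + 250 = 6450 cm.
Lower bound: ⌈6450/800⌉ = 9 stock rods.
A packing using 10 stock rods:
  stock rod 1: 775 = 775
  stock rod 2: 750 = 750
  stock rod 3: 675 = 675
  stock rod 4: 675 = 675
  stock rod 5: 575 = 575
  stock rod 6: 550 + 250 = 800
  stock rod 7: 525 = 525
  stock rod 8: 500 = 500
  stock rod 9: 475 = 475
  stock rod 10: 350 + 350 = 700
No arrangement into 9 stock rods stays within capacity, so 10 is optimal.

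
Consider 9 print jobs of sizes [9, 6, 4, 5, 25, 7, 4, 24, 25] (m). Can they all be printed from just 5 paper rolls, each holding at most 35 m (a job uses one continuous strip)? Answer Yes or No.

Yes

A valid assignment using 4 paper rolls:
  roll 1: 25 + 9 = 34
  roll 2: 25 + 7 = 32
  roll 3: 24 + 6 + 5 = 35
  roll 4: 4 + 4 = 8
That uses only 4 ≤ 5, so 5 paper rolls are enough.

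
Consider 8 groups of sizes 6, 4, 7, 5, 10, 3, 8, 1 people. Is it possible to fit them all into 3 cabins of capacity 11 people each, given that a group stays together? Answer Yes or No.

Total = 44 people; ⌈44/11⌉ = 4.
At least 4 cabins are required, but only 3 are allowed.

No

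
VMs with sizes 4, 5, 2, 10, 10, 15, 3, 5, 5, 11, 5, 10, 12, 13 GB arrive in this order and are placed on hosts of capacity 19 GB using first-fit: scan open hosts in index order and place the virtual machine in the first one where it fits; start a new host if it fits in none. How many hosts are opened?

  4 → host 1 (new)  [load 4/19]
  5 → host 1  [load 9/19]
  2 → host 1  [load 11/19]
  10 → host 2 (new)  [load 10/19]
  10 → host 3 (new)  [load 10/19]
  15 → host 4 (new)  [load 15/19]
  3 → host 1  [load 14/19]
  5 → host 1  [load 19/19]
  5 → host 2  [load 15/19]
  11 → host 5 (new)  [load 11/19]
  5 → host 3  [load 15/19]
  10 → host 6 (new)  [load 10/19]
  12 → host 7 (new)  [load 12/19]
  13 → host 8 (new)  [load 13/19]
8 hosts opened.

8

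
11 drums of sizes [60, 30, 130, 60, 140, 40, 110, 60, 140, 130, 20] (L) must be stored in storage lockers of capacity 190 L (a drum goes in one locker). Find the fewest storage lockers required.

5

Total = 140 + 140 + 130 + 130 + 110 + 60 + 60 + 60 + 40 + 30 + 20 = 920 L.
Lower bound: ⌈920/190⌉ = 5 storage lockers.
A packing using 5 storage lockers:
  locker 1: 140 + 40 = 180
  locker 2: 140 + 30 + 20 = 190
  locker 3: 130 + 60 = 190
  locker 4: 130 + 60 = 190
  locker 5: 110 + 60 = 170
This matches the lower bound, so 5 is optimal.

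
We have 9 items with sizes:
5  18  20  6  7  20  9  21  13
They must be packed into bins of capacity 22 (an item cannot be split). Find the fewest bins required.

Total = 21 + 20 + 20 + 18 + 13 + 9 + 7 + 6 + 5 = 119.
Lower bound: ⌈119/22⌉ = 6 bins.
A packing using 6 bins:
  bin 1: 21 = 21
  bin 2: 20 = 20
  bin 3: 20 = 20
  bin 4: 18 = 18
  bin 5: 13 + 9 = 22
  bin 6: 7 + 6 + 5 = 18
This matches the lower bound, so 6 is optimal.

6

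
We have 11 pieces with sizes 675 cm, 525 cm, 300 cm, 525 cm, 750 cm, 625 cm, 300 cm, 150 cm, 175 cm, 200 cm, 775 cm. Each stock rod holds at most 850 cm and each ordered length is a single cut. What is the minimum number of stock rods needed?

7

Total = 775 + 750 + 675 + 625 + 525 + 525 + 300 + 300 + 200 + 175 + 150 = 5000 cm.
Lower bound: ⌈5000/850⌉ = 6 stock rods.
A packing using 7 stock rods:
  stock rod 1: 775 = 775
  stock rod 2: 750 = 750
  stock rod 3: 675 + 175 = 850
  stock rod 4: 625 + 200 = 825
  stock rod 5: 525 + 300 = 825
  stock rod 6: 525 + 300 = 825
  stock rod 7: 150 = 150
No arrangement into 6 stock rods stays within capacity, so 7 is optimal.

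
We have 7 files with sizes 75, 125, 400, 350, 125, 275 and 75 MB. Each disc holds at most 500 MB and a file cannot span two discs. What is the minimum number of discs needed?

3

Total = 400 + 350 + 275 + 125 + 125 + 75 + 75 = 1425 MB.
Lower bound: ⌈1425/500⌉ = 3 discs.
A packing using 3 discs:
  disc 1: 400 + 75 = 475
  disc 2: 350 + 125 = 475
  disc 3: 275 + 125 + 75 = 475
This matches the lower bound, so 3 is optimal.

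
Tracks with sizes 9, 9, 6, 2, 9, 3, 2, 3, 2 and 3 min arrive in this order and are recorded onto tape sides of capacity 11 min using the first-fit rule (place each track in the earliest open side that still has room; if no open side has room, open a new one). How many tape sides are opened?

5

  9 → side 1 (new)  [load 9/11]
  9 → side 2 (new)  [load 9/11]
  6 → side 3 (new)  [load 6/11]
  2 → side 1  [load 11/11]
  9 → side 4 (new)  [load 9/11]
  3 → side 3  [load 9/11]
  2 → side 2  [load 11/11]
  3 → side 5 (new)  [load 3/11]
  2 → side 3  [load 11/11]
  3 → side 5  [load 6/11]
5 tape sides opened.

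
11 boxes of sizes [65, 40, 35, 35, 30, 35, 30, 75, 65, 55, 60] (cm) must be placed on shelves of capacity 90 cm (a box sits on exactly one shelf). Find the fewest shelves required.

7

Total = 75 + 65 + 65 + 60 + 55 + 40 + 35 + 35 + 35 + 30 + 30 = 525 cm.
Lower bound: ⌈525/90⌉ = 6 shelves.
A packing using 7 shelves:
  shelf 1: 75 = 75
  shelf 2: 65 = 65
  shelf 3: 65 = 65
  shelf 4: 60 + 30 = 90
  shelf 5: 55 + 35 = 90
  shelf 6: 40 + 35 = 75
  shelf 7: 35 + 30 = 65
No arrangement into 6 shelves stays within capacity, so 7 is optimal.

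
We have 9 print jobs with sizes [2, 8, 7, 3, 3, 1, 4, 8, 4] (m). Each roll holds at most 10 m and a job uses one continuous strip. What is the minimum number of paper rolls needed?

Total = 8 + 8 + 7 + 4 + 4 + 3 + 3 + 2 + 1 = 40 m.
Lower bound: ⌈40/10⌉ = 4 paper rolls.
A packing using 5 paper rolls:
  roll 1: 8 + 2 = 10
  roll 2: 8 + 1 = 9
  roll 3: 7 + 3 = 10
  roll 4: 4 + 4 = 8
  roll 5: 3 = 3
No arrangement into 4 paper rolls stays within capacity, so 5 is optimal.

5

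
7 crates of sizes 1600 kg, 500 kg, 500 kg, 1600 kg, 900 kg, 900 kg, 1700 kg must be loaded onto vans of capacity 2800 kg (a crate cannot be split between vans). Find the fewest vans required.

3

Total = 1700 + 1600 + 1600 + 900 + 900 + 500 + 500 = 7700 kg.
Lower bound: ⌈7700/2800⌉ = 3 vans.
A packing using 3 vans:
  van 1: 1700 + 900 = 2600
  van 2: 1600 + 900 = 2500
  van 3: 1600 + 500 + 500 = 2600
This matches the lower bound, so 3 is optimal.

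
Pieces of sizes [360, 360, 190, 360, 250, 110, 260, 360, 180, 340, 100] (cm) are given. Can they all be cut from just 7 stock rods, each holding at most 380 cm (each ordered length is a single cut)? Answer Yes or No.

Total = 2870 cm; ⌈2870/380⌉ = 8.
At least 8 stock rods are required, but only 7 are allowed.

No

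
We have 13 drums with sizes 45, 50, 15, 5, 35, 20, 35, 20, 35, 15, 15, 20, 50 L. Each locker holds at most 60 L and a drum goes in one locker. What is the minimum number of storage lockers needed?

7

Total = 50 + 50 + 45 + 35 + 35 + 35 + 20 + 20 + 20 + 15 + 15 + 15 + 5 = 360 L.
Lower bound: ⌈360/60⌉ = 6 storage lockers.
A packing using 7 storage lockers:
  locker 1: 50 + 5 = 55
  locker 2: 50 = 50
  locker 3: 45 + 15 = 60
  locker 4: 35 + 20 = 55
  locker 5: 35 + 20 = 55
  locker 6: 35 + 20 = 55
  locker 7: 15 + 15 = 30
No arrangement into 6 storage lockers stays within capacity, so 7 is optimal.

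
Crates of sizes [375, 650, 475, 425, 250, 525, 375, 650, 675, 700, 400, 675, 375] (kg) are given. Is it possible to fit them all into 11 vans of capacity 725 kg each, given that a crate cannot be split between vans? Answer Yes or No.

No

Total = 6550 kg; ⌈6550/725⌉ = 10.
12 crates each exceed half the capacity and cannot share a van, forcing at least 12 vans.
At least 12 vans are required, but only 11 are allowed.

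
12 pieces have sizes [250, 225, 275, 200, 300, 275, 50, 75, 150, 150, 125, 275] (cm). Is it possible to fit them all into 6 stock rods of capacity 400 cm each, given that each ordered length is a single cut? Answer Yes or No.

No

Total = 2350 cm; ⌈2350/400⌉ = 6.
The bound of 6 does not rule out 6, but exhaustive search shows no assignment into 6 stock rods of capacity 400 cm exists — the minimum is 7.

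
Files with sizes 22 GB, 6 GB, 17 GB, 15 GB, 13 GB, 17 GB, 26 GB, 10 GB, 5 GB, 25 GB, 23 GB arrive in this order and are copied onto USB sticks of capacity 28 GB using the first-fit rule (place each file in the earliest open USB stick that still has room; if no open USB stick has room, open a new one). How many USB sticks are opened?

  22 → USB stick 1 (new)  [load 22/28]
  6 → USB stick 1  [load 28/28]
  17 → USB stick 2 (new)  [load 17/28]
  15 → USB stick 3 (new)  [load 15/28]
  13 → USB stick 3  [load 28/28]
  17 → USB stick 4 (new)  [load 17/28]
  26 → USB stick 5 (new)  [load 26/28]
  10 → USB stick 2  [load 27/28]
  5 → USB stick 4  [load 22/28]
  25 → USB stick 6 (new)  [load 25/28]
  23 → USB stick 7 (new)  [load 23/28]
7 USB sticks opened.

7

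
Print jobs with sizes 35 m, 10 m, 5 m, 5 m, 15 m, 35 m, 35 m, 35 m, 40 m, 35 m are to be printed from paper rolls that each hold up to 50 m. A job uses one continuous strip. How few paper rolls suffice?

Total = 40 + 35 + 35 + 35 + 35 + 35 + 15 + 10 + 5 + 5 = 250 m.
Lower bound: ⌈250/50⌉ = 5 paper rolls.
Also, 6 print jobs each exceed 25 m, and no two of those can share a roll, so at least 6 paper rolls are needed.
A packing using 6 paper rolls:
  roll 1: 40 + 10 = 50
  roll 2: 35 + 15 = 50
  roll 3: 35 + 5 + 5 = 45
  roll 4: 35 = 35
  roll 5: 35 = 35
  roll 6: 35 = 35
This matches the lower bound, so 6 is optimal.

6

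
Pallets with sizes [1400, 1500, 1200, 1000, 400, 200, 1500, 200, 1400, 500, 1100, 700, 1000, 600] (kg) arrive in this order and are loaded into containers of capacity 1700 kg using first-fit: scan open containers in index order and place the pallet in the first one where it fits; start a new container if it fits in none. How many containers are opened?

  1400 → container 1 (new)  [load 1400/1700]
  1500 → container 2 (new)  [load 1500/1700]
  1200 → container 3 (new)  [load 1200/1700]
  1000 → container 4 (new)  [load 1000/1700]
  400 → container 3  [load 1600/1700]
  200 → container 1  [load 1600/1700]
  1500 → container 5 (new)  [load 1500/1700]
  200 → container 2  [load 1700/1700]
  1400 → container 6 (new)  [load 1400/1700]
  500 → container 4  [load 1500/1700]
  1100 → container 7 (new)  [load 1100/1700]
  700 → container 8 (new)  [load 700/1700]
  1000 → container 8  [load 1700/1700]
  600 → container 7  [load 1700/1700]
8 containers opened.

8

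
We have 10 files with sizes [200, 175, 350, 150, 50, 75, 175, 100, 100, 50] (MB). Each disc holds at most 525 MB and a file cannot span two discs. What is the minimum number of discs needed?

Total = 350 + 200 + 175 + 175 + 150 + 100 + 100 + 75 + 50 + 50 = 1425 MB.
Lower bound: ⌈1425/525⌉ = 3 discs.
A packing using 3 discs:
  disc 1: 350 + 175 = 525
  disc 2: 200 + 175 + 150 = 525
  disc 3: 100 + 100 + 75 + 50 + 50 = 375
This matches the lower bound, so 3 is optimal.

3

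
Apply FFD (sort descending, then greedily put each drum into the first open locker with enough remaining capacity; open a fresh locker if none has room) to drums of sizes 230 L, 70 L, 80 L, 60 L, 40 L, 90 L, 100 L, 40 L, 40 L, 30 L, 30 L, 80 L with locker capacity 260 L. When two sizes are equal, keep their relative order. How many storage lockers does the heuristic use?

Sorted descending: 230, 100, 90, 80, 80, 70, 60, 40, 40, 40, 30, 30.
  230 → locker 1 (new)  [load 230/260]
  100 → locker 2 (new)  [load 100/260]
  90 → locker 2  [load 190/260]
  80 → locker 3 (new)  [load 80/260]
  80 → locker 3  [load 160/260]
  70 → locker 2  [load 260/260]
  60 → locker 3  [load 220/260]
  40 → locker 3  [load 260/260]
  40 → locker 4 (new)  [load 40/260]
  40 → locker 4  [load 80/260]
  30 → locker 1  [load 260/260]
  30 → locker 4  [load 110/260]
4 storage lockers opened.

4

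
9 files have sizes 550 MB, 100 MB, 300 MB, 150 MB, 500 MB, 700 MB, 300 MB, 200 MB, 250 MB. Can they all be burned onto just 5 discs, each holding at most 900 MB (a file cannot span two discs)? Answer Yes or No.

Yes

A valid assignment using 4 discs:
  disc 1: 700 + 200 = 900
  disc 2: 550 + 300 = 850
  disc 3: 500 + 300 + 100 = 900
  disc 4: 250 + 150 = 400
That uses only 4 ≤ 5, so 5 discs are enough.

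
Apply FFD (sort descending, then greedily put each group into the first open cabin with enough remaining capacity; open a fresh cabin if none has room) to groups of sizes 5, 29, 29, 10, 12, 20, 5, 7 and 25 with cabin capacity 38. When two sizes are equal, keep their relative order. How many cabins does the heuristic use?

Sorted descending: 29, 29, 25, 20, 12, 10, 7, 5, 5.
  29 → cabin 1 (new)  [load 29/38]
  29 → cabin 2 (new)  [load 29/38]
  25 → cabin 3 (new)  [load 25/38]
  20 → cabin 4 (new)  [load 20/38]
  12 → cabin 3  [load 37/38]
  10 → cabin 4  [load 30/38]
  7 → cabin 1  [load 36/38]
  5 → cabin 2  [load 34/38]
  5 → cabin 4  [load 35/38]
4 cabins opened.

4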